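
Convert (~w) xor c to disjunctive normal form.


Step 1: (¬w) ⊕ c is true exactly when they disagree: ((¬w) ∧ ¬c) ∨ (¬(¬w) ∧ c).
Step 2: Eliminate any double negations (¬¬X = X).

((~w) & (~c)) | (w & c)


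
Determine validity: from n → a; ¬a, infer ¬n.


This matches the form of modus tollens: the conclusion follows in every model of the premises.

Valid.


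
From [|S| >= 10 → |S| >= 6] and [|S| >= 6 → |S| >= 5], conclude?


Hypothetical syllogism: from (P → Q) and (Q → R), infer (P → R).
Chain the two implications through the shared middle term '|S| >= 6'.

|S| >= 10 → |S| >= 5


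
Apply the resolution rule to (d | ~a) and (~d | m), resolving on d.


The clauses contain complementary literals d and ~d.
Resolution eliminates this pair and disjoins the remaining literals (merging duplicates).

(~a | m)


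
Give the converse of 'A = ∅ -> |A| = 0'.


The converse of (P → Q) is (Q → P). It is not in general equivalent to the original.
Here P = 'A = ∅' and Q = '|A| = 0'.

If |A| = 0, then A = ∅.


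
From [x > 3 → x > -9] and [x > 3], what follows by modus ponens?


Modus ponens: from (P → Q) and P, infer Q.
P = 'x > 3' is asserted, and P → Q holds, so Q follows.

x > -9.


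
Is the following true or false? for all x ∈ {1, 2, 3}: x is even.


Evaluate the predicate on each element: 1:F, 2:T, 3:F.
Counterexample x = 1 fails the predicate.

F


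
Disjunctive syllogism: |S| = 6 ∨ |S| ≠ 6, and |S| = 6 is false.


Disjunctive syllogism: from (P ∨ Q) and ¬P, infer Q.
One disjunct, '|S| = 6', is ruled out; the other must hold.

|S| ≠ 6


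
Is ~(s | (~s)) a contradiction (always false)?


Truth table over {s}:
s | φ
-----
False | False
True | False
Every row is false.

Yes, it is a contradiction.


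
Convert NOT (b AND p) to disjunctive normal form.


Step 1: Apply De Morgan: ¬(b ∧ p) = ¬b ∨ ¬p.

(NOT b) OR (NOT p)


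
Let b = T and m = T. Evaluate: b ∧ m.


Conjunction is true only when both operands are true.
Substitute: b=T, m=T.
T ∧ T evaluates to T.

T


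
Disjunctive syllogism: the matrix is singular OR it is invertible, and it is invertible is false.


Disjunctive syllogism: from (P ∨ Q) and ¬P, infer Q.
One disjunct, 'it is invertible', is ruled out; the other must hold.

the matrix is singular


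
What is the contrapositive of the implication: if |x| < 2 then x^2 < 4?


The contrapositive of (P → Q) is (¬Q → ¬P); it is logically equivalent to the original.
Here P = '|x| < 2' and Q = 'x^2 < 4'.

If not (x^2 < 4), then not (|x| < 2).


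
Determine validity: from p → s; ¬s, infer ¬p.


This matches the form of modus tollens: the conclusion follows in every model of the premises.

Valid.


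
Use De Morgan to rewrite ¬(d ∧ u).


De Morgan: the negation of a conjunction is the disjunction of the negations.
Distribute ¬ across ∧, flipping it to ∨, and negate each literal.

(¬d) ∨ (¬u)


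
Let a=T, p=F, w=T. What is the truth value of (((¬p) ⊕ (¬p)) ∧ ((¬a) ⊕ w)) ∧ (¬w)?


Substitute a=T, p=F, w=T:
¬p = T
¬p = T
(¬p) ⊕ (¬p) = T ⊕ T = F
¬a = F
(¬a) ⊕ w = F ⊕ T = T
((¬p) ⊕ (¬p)) ∧ ((¬a) ⊕ w) = F ∧ T = F
¬w = F
(((¬p) ⊕ (¬p)) ∧ ((¬a) ⊕ w)) ∧ (¬w) = F ∧ F = F

F


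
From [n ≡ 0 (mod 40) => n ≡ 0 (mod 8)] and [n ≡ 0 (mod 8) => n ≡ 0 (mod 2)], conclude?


Hypothetical syllogism: from (P → Q) and (Q → R), infer (P → R).
Chain the two implications through the shared middle term 'n ≡ 0 (mod 8)'.

n ≡ 0 (mod 40) => n ≡ 0 (mod 2)


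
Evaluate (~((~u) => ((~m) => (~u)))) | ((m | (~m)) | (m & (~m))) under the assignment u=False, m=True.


Substitute u=False, m=True:
… (earlier sub-steps elided)
~u = True
(~m) => (~u) = False => True = True
(~u) => ((~m) => (~u)) = True => True = True
~((~u) => ((~m) => (~u))) = False
~m = False
m | (~m) = True | False = True
~m = False
m & (~m) = True & False = False
(m | (~m)) | (m & (~m)) = True | False = True
(~((~u) => ((~m) => (~u)))) | ((m | (~m)) | (m & (~m))) = False | True = True

True


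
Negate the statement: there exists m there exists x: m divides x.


Negation flips each quantifier (∀↔∃) and negates the inner predicate.
¬(there exists m there exists x: φ) = for all m for all x: ¬φ.

for all m for all x: NOT(m divides x)


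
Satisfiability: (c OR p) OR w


Search for a satisfying assignment over {c, p, w}.
Try c=T, p=F, w=F: the formula evaluates to T.
A satisfying assignment exists.

Satisfiable.


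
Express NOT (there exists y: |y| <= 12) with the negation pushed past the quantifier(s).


¬(for all x: φ) = there exists x: ¬φ, and ¬(there exists x: φ) = for all x: ¬φ.
Apply to the existential statement.

for all y: NOT(|y| <= 12)


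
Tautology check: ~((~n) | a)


Build the truth table over {a, n}:
a | n | φ
---------
False | False | False
True | False | False
False | True | True
True | True | False
Counterexample at row 1: with a=False, n=False, the formula is False.

No, it is not a tautology.


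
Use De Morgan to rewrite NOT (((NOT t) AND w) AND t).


De Morgan: the negation of a conjunction is the disjunction of the negations.
Distribute NOT across AND, flipping it to OR, and negate each literal.

(t OR (NOT w)) OR (NOT t)


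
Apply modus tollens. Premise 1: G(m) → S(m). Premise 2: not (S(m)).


Modus tollens: from (P → Q) and ¬Q, infer ¬P.
Q = 'S(m)' is denied; since P → Q, P must also fail.

Not (G(m)).


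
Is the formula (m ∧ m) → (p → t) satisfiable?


Search for a satisfying assignment over {m, p, t}.
Try m=F, p=F, t=F: the formula evaluates to T.
A satisfying assignment exists.

Satisfiable.


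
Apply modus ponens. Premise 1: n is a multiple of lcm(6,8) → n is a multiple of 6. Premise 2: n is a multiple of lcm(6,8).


Modus ponens: from (P → Q) and P, infer Q.
P = 'n is a multiple of lcm(6,8)' is asserted, and P → Q holds, so Q follows.

n is a multiple of 6.


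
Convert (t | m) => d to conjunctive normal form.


Step 1: Rewrite as ¬(t ∨ m) ∨ d = (¬t ∧ ¬m) ∨ d.
Step 2: Distribute ∨ over ∧.

((~t) | d) & ((~m) | d)


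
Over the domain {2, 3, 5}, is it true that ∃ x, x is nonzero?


Evaluate the predicate on each element: 2:T, 3:T, 5:T.
Witness x = 2 satisfies the predicate.

T


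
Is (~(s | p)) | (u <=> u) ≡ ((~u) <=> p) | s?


Compare truth tables:
p | s | u | φ | ψ
-----------------
False | False | False | True | False
True | False | False | True | True
False | True | False | True | True
True | True | False | True | True
False | False | True | True | True
True | False | True | True | False
False | True | True | True | True
True | True | True | True | True
They differ at row 1 (p=False, s=False, u=False): φ=True but ψ=False.

No, they are not logically equivalent.


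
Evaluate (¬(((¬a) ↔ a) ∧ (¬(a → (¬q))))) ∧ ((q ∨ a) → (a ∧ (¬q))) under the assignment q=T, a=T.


Substitute q=T, a=T:
… (earlier sub-steps elided)
¬q = F
a → (¬q) = T → F = F
¬(a → (¬q)) = T
((¬a) ↔ a) ∧ (¬(a → (¬q))) = F ∧ T = F
¬(((¬a) ↔ a) ∧ (¬(a → (¬q)))) = T
q ∨ a = T ∨ T = T
¬q = F
a ∧ (¬q) = T ∧ F = F
(q ∨ a) → (a ∧ (¬q)) = T → F = F
(¬(((¬a) ↔ a) ∧ (¬(a → (¬q))))) ∧ ((q ∨ a) → (a ∧ (¬q))) = T ∧ F = F

F


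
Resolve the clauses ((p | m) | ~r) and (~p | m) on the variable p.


The clauses contain complementary literals p and ~p.
Resolution eliminates this pair and disjoins the remaining literals (merging duplicates).

(m | ~r)


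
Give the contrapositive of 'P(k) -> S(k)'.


The contrapositive of (P → Q) is (¬Q → ¬P); it is logically equivalent to the original.
Here P = 'P(k)' and Q = 'S(k)'.

If not (S(k)), then not (P(k)).


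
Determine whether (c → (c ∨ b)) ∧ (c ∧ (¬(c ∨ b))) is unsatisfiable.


Truth table over {b, c}:
b | c | φ
---------
F | F | F
T | F | F
F | T | F
T | T | F
Every row is false.

Yes, it is a contradiction.


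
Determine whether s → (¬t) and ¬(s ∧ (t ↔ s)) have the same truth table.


Compare truth tables:
s | t | φ | ψ
-------------
F | F | T | T
T | F | T | T
F | T | T | T
T | T | F | F
The columns φ and ψ agree on every row.

Yes, they are logically equivalent.


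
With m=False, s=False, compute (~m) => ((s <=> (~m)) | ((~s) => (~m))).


Substitute m=False, s=False:
~m = True
~m = True
s <=> (~m) = False <=> True = False
~s = True
~m = True
(~s) => (~m) = True => True = True
(s <=> (~m)) | ((~s) => (~m)) = False | True = True
(~m) => ((s <=> (~m)) | ((~s) => (~m))) = True => True = True

True


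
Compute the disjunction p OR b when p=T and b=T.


Disjunction is false only when both operands are false.
Substitute: p=T, b=T.
T OR T evaluates to T.

T


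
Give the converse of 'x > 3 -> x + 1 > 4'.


The converse of (P → Q) is (Q → P). It is not in general equivalent to the original.
Here P = 'x > 3' and Q = 'x + 1 > 4'.

If x + 1 > 4, then x > 3.


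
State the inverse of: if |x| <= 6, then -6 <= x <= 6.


The inverse of (P → Q) is (¬P → ¬Q). It is equivalent to the converse, not to the original.
Here P = '|x| <= 6' and Q = '-6 <= x <= 6'.

If not (|x| <= 6), then not (-6 <= x <= 6).


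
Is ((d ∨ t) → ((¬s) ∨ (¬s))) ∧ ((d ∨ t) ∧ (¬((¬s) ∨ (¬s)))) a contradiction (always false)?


Truth table over {d, s, t}:
d | s | t | φ
-------------
F | F | F | F
T | F | F | F
F | T | F | F
T | T | F | F
F | F | T | F
T | F | T | F
F | T | T | F
T | T | T | F
Every row is false.

Yes, it is a contradiction.


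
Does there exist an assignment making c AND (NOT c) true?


Check all 2 assignments over {c}:
c | φ
-----
F | F
T | F
No assignment makes the formula true.

Unsatisfiable.


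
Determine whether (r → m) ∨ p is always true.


Build the truth table over {m, p, r}:
m | p | r | φ
-------------
F | F | F | T
T | F | F | T
F | T | F | T
T | T | F | T
F | F | T | F
T | F | T | T
F | T | T | T
T | T | T | T
Counterexample at row 5: with m=F, p=F, r=T, the formula is F.

No, it is not a tautology.


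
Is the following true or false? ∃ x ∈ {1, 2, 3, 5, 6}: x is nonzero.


Evaluate the predicate on each element: 1:T, 2:T, 3:T, 5:T, 6:T.
Witness x = 1 satisfies the predicate.

T


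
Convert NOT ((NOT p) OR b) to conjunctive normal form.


Step 1: Apply De Morgan: ¬((¬p) ∨ b) = ¬(¬p) ∧ ¬b.
Step 2: Eliminate any double negations (¬¬X = X).

p AND (NOT b)


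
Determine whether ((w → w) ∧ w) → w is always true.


Build the truth table over {w}:
w | φ
-----
F | T
T | T
Every row evaluates to true.

Yes, it is a tautology.


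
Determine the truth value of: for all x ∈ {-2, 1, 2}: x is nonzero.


Evaluate the predicate on each element: -2:T, 1:T, 2:T.
Every element satisfies the predicate.

T


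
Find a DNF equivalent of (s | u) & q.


Step 1: Distribute ∧ over ∨: (s ∨ u) ∧ q = (s ∧ q) ∨ (u ∧ q).

(s & q) | (u & q)


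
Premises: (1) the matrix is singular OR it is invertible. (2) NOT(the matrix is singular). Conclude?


Disjunctive syllogism: from (P ∨ Q) and ¬P, infer Q.
One disjunct, 'the matrix is singular', is ruled out; the other must hold.

it is invertible


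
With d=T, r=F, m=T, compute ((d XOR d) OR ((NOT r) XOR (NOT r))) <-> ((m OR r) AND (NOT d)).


Substitute d=T, r=F, m=T:
d XOR d = T XOR T = F
NOT r = T
NOT r = T
(NOT r) XOR (NOT r) = T XOR T = F
(d XOR d) OR ((NOT r) XOR (NOT r)) = F OR F = F
m OR r = T OR F = T
NOT d = F
(m OR r) AND (NOT d) = T AND F = F
((d XOR d) OR ((NOT r) XOR (NOT r))) <-> ((m OR r) AND (NOT d)) = F <-> F = T

T


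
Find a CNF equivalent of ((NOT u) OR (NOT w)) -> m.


Step 1: Rewrite as ¬((¬u) ∨ (¬w)) ∨ m = (¬(¬u) ∧ ¬(¬w)) ∨ m.
Step 2: Distribute ∨ over ∧.
Step 3: Eliminate any double negations (¬¬X = X).

(u OR m) AND (w OR m)


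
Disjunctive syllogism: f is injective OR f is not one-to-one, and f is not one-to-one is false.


Disjunctive syllogism: from (P ∨ Q) and ¬P, infer Q.
One disjunct, 'f is not one-to-one', is ruled out; the other must hold.

f is injective


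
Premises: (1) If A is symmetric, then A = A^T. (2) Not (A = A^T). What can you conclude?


Modus tollens: from (P → Q) and ¬Q, infer ¬P.
Q = 'A = A^T' is denied; since P → Q, P must also fail.

Not (A is symmetric).


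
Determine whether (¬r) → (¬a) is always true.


Build the truth table over {a, r}:
a | r | φ
---------
F | F | T
T | F | F
F | T | T
T | T | T
Counterexample at row 2: with a=T, r=F, the formula is F.

No, it is not a tautology.


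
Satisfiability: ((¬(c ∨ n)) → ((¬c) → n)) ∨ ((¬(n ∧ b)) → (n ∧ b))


Search for a satisfying assignment over {b, c, n}.
Try b=F, c=T, n=F: the formula evaluates to T.
A satisfying assignment exists.

Satisfiable.


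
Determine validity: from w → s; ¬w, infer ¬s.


This is denying the antecedent (fallacy). There exist truth assignments where the premises are all true but the conclusion is false.

Invalid.


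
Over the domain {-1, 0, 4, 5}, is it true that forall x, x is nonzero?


Evaluate the predicate on each element: -1:True, 0:False, 4:True, 5:True.
Counterexample x = 0 fails the predicate.

False


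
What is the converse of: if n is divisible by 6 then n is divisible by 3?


The converse of (P → Q) is (Q → P). It is not in general equivalent to the original.
Here P = 'n is divisible by 6' and Q = 'n is divisible by 3'.

If n is divisible by 3, then n is divisible by 6.


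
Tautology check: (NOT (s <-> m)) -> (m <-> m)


Build the truth table over {m, s}:
m | s | φ
---------
F | F | T
T | F | T
F | T | T
T | T | T
Every row evaluates to true.

Yes, it is a tautology.


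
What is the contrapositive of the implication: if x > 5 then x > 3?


The contrapositive of (P → Q) is (¬Q → ¬P); it is logically equivalent to the original.
Here P = 'x > 5' and Q = 'x > 3'.

If not (x > 3), then not (x > 5).


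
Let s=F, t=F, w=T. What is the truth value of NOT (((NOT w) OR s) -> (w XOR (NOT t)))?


Substitute s=F, t=F, w=T:
NOT w = F
(NOT w) OR s = F OR F = F
NOT t = T
w XOR (NOT t) = T XOR T = F
((NOT w) OR s) -> (w XOR (NOT t)) = F -> F = T
NOT (((NOT w) OR s) -> (w XOR (NOT t))) = F

F


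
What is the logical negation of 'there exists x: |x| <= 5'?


¬(for all x: φ) = there exists x: ¬φ, and ¬(there exists x: φ) = for all x: ¬φ.
Apply to the existential statement.

for all x: NOT(|x| <= 5)


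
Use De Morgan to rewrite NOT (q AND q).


De Morgan: the negation of a conjunction is the disjunction of the negations.
Distribute NOT across AND, flipping it to OR, and negate each literal.

(NOT q) OR (NOT q)


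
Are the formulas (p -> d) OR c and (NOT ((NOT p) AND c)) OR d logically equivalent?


Compare truth tables:
c | d | p | φ | ψ
-----------------
F | F | F | T | T
T | F | F | T | F
F | T | F | T | T
T | T | F | T | T
F | F | T | F | T
T | F | T | T | T
F | T | T | T | T
T | T | T | T | T
They differ at row 2 (c=T, d=F, p=F): φ=T but ψ=F.

No, they are not logically equivalent.


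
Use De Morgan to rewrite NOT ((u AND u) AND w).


De Morgan: the negation of a conjunction is the disjunction of the negations.
Distribute NOT across AND, flipping it to OR, and negate each literal.

((NOT u) OR (NOT u)) OR (NOT w)


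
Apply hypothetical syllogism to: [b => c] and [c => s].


Hypothetical syllogism: from (P → Q) and (Q → R), infer (P → R).
Chain the two implications through the shared middle term 'c'.

b => s


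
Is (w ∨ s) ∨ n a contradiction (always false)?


Truth table over {n, s, w}:
n | s | w | φ
-------------
F | F | F | F
T | F | F | T
F | T | F | T
T | T | F | T
F | F | T | T
T | F | T | T
F | T | T | T
T | T | T | T
Satisfying assignment at row 2: n=T, s=F, w=F gives T.

No, it is not a contradiction.


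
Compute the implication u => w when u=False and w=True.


Implication is false only when antecedent is true and consequent is false.
Substitute: u=False, w=True.
False => True evaluates to True.

True


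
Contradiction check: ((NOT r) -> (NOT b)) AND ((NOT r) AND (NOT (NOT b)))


Truth table over {b, r}:
b | r | φ
---------
F | F | F
T | F | F
F | T | F
T | T | F
Every row is false.

Yes, it is a contradiction.


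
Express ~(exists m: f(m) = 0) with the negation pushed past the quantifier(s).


¬(forall x: φ) = exists x: ¬φ, and ¬(exists x: φ) = forall x: ¬φ.
Apply to the existential statement.

forall m: ~(f(m) = 0)


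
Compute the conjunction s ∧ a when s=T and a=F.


Conjunction is true only when both operands are true.
Substitute: s=T, a=F.
T ∧ F evaluates to F.

F


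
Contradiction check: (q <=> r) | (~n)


Truth table over {n, q, r}:
n | q | r | φ
-------------
False | False | False | True
True | False | False | True
False | True | False | True
True | True | False | False
False | False | True | True
True | False | True | False
False | True | True | True
True | True | True | True
Satisfying assignment at row 1: n=False, q=False, r=False gives True.

No, it is not a contradiction.


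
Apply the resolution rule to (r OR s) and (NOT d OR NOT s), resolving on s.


The clauses contain complementary literals s and NOTs.
Resolution eliminates this pair and disjoins the remaining literals (merging duplicates).

(r OR NOT d)


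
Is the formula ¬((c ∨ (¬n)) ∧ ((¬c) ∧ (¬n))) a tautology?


Build the truth table over {c, n}:
c | n | φ
---------
F | F | F
T | F | T
F | T | T
T | T | T
Counterexample at row 1: with c=F, n=F, the formula is F.

No, it is not a tautology.


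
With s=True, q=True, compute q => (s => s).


Substitute s=True, q=True:
s => s = True => True = True
q => (s => s) = True => True = True

True


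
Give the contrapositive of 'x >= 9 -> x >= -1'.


The contrapositive of (P → Q) is (¬Q → ¬P); it is logically equivalent to the original.
Here P = 'x >= 9' and Q = 'x >= -1'.

If not (x >= -1), then not (x >= 9).


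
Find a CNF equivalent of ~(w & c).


Step 1: Apply De Morgan: ¬(w ∧ c) = ¬w ∨ ¬c.

(~w) | (~c)


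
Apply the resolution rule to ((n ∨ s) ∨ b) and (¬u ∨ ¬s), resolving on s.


The clauses contain complementary literals s and ¬s.
Resolution eliminates this pair and disjoins the remaining literals (merging duplicates).

((b ∨ n) ∨ ¬u)


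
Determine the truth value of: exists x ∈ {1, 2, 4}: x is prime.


Evaluate the predicate on each element: 1:False, 2:True, 4:False.
Witness x = 2 satisfies the predicate.

True


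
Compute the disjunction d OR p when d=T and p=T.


Disjunction is false only when both operands are false.
Substitute: d=T, p=T.
T OR T evaluates to T.

T


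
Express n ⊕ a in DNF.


Step 1: n ⊕ a is true exactly when they disagree: (n ∧ ¬a) ∨ (¬n ∧ a).

(n ∧ (¬a)) ∨ ((¬n) ∧ a)


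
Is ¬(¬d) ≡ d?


Compare truth tables:
d | φ | ψ
---------
F | F | F
T | T | T
The columns φ and ψ agree on every row.

Yes, they are logically equivalent.


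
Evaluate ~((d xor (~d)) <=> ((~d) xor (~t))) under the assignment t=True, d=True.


Substitute t=True, d=True:
~d = False
d xor (~d) = True xor False = True
~d = False
~t = False
(~d) xor (~t) = False xor False = False
(d xor (~d)) <=> ((~d) xor (~t)) = True <=> False = False
~((d xor (~d)) <=> ((~d) xor (~t))) = True

True


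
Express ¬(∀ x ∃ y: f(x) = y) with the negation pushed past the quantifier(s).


Negation flips each quantifier (∀↔∃) and negates the inner predicate.
¬(∀ x ∃ y: φ) = ∃ x ∀ y: ¬φ.

∃ x ∀ y: ¬(f(x) = y)


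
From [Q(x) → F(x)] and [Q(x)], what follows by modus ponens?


Modus ponens: from (P → Q) and P, infer Q.
P = 'Q(x)' is asserted, and P → Q holds, so Q follows.

F(x).


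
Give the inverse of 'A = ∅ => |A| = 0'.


The inverse of (P → Q) is (¬P → ¬Q). It is equivalent to the converse, not to the original.
Here P = 'A = ∅' and Q = '|A| = 0'.

If not (A = ∅), then not (|A| = 0).


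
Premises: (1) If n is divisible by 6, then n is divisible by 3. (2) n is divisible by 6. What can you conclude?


Modus ponens: from (P → Q) and P, infer Q.
P = 'n is divisible by 6' is asserted, and P → Q holds, so Q follows.

n is divisible by 3.


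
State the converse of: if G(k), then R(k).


The converse of (P → Q) is (Q → P). It is not in general equivalent to the original.
Here P = 'G(k)' and Q = 'R(k)'.

If R(k), then G(k).


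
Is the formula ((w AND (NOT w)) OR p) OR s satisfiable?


Search for a satisfying assignment over {p, s, w}.
Try p=T, s=F, w=F: the formula evaluates to T.
A satisfying assignment exists.

Satisfiable.


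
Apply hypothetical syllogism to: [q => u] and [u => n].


Hypothetical syllogism: from (P → Q) and (Q → R), infer (P → R).
Chain the two implications through the shared middle term 'u'.

q => n


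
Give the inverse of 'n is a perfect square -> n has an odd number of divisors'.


The inverse of (P → Q) is (¬P → ¬Q). It is equivalent to the converse, not to the original.
Here P = 'n is a perfect square' and Q = 'n has an odd number of divisors'.

If not (n is a perfect square), then not (n has an odd number of divisors).


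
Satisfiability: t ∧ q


Search for a satisfying assignment over {q, t}.
Try q=T, t=T: the formula evaluates to T.
A satisfying assignment exists.

Satisfiable.


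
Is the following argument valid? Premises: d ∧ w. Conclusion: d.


This matches the form of conjunction elimination: the conclusion follows in every model of the premises.

Valid.


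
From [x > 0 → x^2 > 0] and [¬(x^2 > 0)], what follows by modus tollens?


Modus tollens: from (P → Q) and ¬Q, infer ¬P.
Q = 'x^2 > 0' is denied; since P → Q, P must also fail.

Not (x > 0).


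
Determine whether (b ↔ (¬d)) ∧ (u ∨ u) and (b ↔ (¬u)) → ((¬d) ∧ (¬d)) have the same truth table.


Compare truth tables:
b | d | u | φ | ψ
-----------------
F | F | F | F | T
T | F | F | F | T
F | T | F | F | T
T | T | F | F | F
F | F | T | F | T
T | F | T | T | T
F | T | T | T | F
T | T | T | F | T
They differ at row 1 (b=F, d=F, u=F): φ=F but ψ=T.

No, they are not logically equivalent.


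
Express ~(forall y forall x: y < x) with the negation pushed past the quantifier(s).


Negation flips each quantifier (∀↔∃) and negates the inner predicate.
¬(forall y forall x: φ) = exists y exists x: ¬φ.

exists y exists x: ~(y < x)


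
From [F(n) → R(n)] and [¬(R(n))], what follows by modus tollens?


Modus tollens: from (P → Q) and ¬Q, infer ¬P.
Q = 'R(n)' is denied; since P → Q, P must also fail.

Not (F(n)).


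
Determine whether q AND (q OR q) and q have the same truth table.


Compare truth tables:
q | φ | ψ
---------
F | F | F
T | T | T
The columns φ and ψ agree on every row.

Yes, they are logically equivalent.


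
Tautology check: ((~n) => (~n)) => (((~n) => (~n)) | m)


Build the truth table over {m, n}:
m | n | φ
---------
False | False | True
True | False | True
False | True | True
True | True | True
Every row evaluates to true.

Yes, it is a tautology.


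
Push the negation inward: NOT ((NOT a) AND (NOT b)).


De Morgan: the negation of a conjunction is the disjunction of the negations.
Distribute NOT across AND, flipping it to OR, and negate each literal.

a OR b


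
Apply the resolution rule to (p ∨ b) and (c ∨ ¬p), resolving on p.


The clauses contain complementary literals p and ¬p.
Resolution eliminates this pair and disjoins the remaining literals (merging duplicates).

(b ∨ c)


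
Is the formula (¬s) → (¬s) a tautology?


Build the truth table over {s}:
s | φ
-----
F | T
T | T
Every row evaluates to true.

Yes, it is a tautology.


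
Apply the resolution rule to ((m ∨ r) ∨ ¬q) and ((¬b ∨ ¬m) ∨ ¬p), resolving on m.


The clauses contain complementary literals m and ¬m.
Resolution eliminates this pair and disjoins the remaining literals (merging duplicates).

(((r ∨ ¬q) ∨ ¬p) ∨ ¬b)


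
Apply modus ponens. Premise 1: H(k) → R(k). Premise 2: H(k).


Modus ponens: from (P → Q) and P, infer Q.
P = 'H(k)' is asserted, and P → Q holds, so Q follows.

R(k).


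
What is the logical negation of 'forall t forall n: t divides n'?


Negation flips each quantifier (∀↔∃) and negates the inner predicate.
¬(forall t forall n: φ) = exists t exists n: ¬φ.

exists t exists n: ~(t divides n)


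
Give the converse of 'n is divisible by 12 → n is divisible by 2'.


The converse of (P → Q) is (Q → P). It is not in general equivalent to the original.
Here P = 'n is divisible by 12' and Q = 'n is divisible by 2'.

If n is divisible by 2, then n is divisible by 12.


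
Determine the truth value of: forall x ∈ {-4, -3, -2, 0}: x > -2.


Evaluate the predicate on each element: -4:False, -3:False, -2:False, 0:True.
Counterexample x = -4 fails the predicate.

False


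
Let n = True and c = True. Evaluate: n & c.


Conjunction is true only when both operands are true.
Substitute: n=True, c=True.
True & True evaluates to True.

True


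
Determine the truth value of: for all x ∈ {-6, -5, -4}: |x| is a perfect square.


Evaluate the predicate on each element: -6:F, -5:F, -4:T.
Counterexample x = -6 fails the predicate.

F


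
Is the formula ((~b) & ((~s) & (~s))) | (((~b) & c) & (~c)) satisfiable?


Search for a satisfying assignment over {b, c, s}.
Try b=False, c=False, s=False: the formula evaluates to True.
A satisfying assignment exists.

Satisfiable.


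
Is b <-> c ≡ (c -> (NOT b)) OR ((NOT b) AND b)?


Compare truth tables:
b | c | φ | ψ
-------------
F | F | T | T
T | F | F | T
F | T | F | T
T | T | T | F
They differ at row 2 (b=T, c=F): φ=F but ψ=T.

No, they are not logically equivalent.


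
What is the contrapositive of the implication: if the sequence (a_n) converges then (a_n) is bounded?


The contrapositive of (P → Q) is (¬Q → ¬P); it is logically equivalent to the original.
Here P = 'the sequence (a_n) converges' and Q = '(a_n) is bounded'.

If not ((a_n) is bounded), then not (the sequence (a_n) converges).


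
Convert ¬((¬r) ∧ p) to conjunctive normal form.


Step 1: Apply De Morgan: ¬((¬r) ∧ p) = ¬(¬r) ∨ ¬p.
Step 2: Eliminate any double negations (¬¬X = X).

r ∨ (¬p)


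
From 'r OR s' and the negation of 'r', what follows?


Disjunctive syllogism: from (P ∨ Q) and ¬P, infer Q.
One disjunct, 'r', is ruled out; the other must hold.

s


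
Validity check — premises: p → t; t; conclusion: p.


This is affirming the consequent (fallacy). There exist truth assignments where the premises are all true but the conclusion is false.

Invalid.


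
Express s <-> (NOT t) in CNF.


Step 1: Rewrite s ↔ (¬t) as (s → (¬t)) ∧ ((¬t) → s).
Step 2: Rewrite each implication as a disjunction.
Step 3: Eliminate any double negations (¬¬X = X).

((NOT s) OR (NOT t)) AND (t OR s)


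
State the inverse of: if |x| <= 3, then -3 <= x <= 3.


The inverse of (P → Q) is (¬P → ¬Q). It is equivalent to the converse, not to the original.
Here P = '|x| <= 3' and Q = '-3 <= x <= 3'.

If not (|x| <= 3), then not (-3 <= x <= 3).


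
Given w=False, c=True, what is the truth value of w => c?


Implication is false only when antecedent is true and consequent is false.
Substitute: w=False, c=True.
False => True evaluates to True.

True


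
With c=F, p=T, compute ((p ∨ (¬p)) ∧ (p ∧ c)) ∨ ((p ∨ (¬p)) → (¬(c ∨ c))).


Substitute c=F, p=T:
¬p = F
p ∨ (¬p) = T ∨ F = T
p ∧ c = T ∧ F = F
(p ∨ (¬p)) ∧ (p ∧ c) = T ∧ F = F
¬p = F
p ∨ (¬p) = T ∨ F = T
c ∨ c = F ∨ F = F
¬(c ∨ c) = T
(p ∨ (¬p)) → (¬(c ∨ c)) = T → T = T
((p ∨ (¬p)) ∧ (p ∧ c)) ∨ ((p ∨ (¬p)) → (¬(c ∨ c))) = F ∨ T = T

T


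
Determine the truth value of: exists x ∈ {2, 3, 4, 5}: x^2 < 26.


Evaluate the predicate on each element: 2:True, 3:True, 4:True, 5:True.
Witness x = 2 satisfies the predicate.

True


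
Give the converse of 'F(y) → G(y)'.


The converse of (P → Q) is (Q → P). It is not in general equivalent to the original.
Here P = 'F(y)' and Q = 'G(y)'.

If G(y), then F(y).


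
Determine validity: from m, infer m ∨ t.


This matches the form of disjunction introduction: the conclusion follows in every model of the premises.

Valid.


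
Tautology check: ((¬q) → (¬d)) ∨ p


Build the truth table over {d, p, q}:
d | p | q | φ
-------------
F | F | F | T
T | F | F | F
F | T | F | T
T | T | F | T
F | F | T | T
T | F | T | T
F | T | T | T
T | T | T | T
Counterexample at row 2: with d=T, p=F, q=F, the formula is F.

No, it is not a tautology.


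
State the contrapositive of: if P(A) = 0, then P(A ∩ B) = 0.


The contrapositive of (P → Q) is (¬Q → ¬P); it is logically equivalent to the original.
Here P = 'P(A) = 0' and Q = 'P(A ∩ B) = 0'.

If not (P(A ∩ B) = 0), then not (P(A) = 0).


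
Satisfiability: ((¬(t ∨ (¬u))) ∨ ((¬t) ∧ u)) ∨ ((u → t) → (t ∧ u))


Search for a satisfying assignment over {t, u}.
Try t=F, u=T: the formula evaluates to T.
A satisfying assignment exists.

Satisfiable.


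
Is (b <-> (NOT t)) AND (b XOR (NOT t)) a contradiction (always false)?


Truth table over {b, t}:
b | t | φ
---------
F | F | F
T | F | F
F | T | F
T | T | F
Every row is false.

Yes, it is a contradiction.


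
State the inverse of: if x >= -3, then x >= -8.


The inverse of (P → Q) is (¬P → ¬Q). It is equivalent to the converse, not to the original.
Here P = 'x >= -3' and Q = 'x >= -8'.

If not (x >= -3), then not (x >= -8).


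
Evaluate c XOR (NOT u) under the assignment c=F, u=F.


Substitute c=F, u=F:
NOT u = T
c XOR (NOT u) = F XOR T = T

T


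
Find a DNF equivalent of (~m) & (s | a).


Step 1: Distribute ∧ over ∨: (¬m) ∧ (s ∨ a) = ((¬m) ∧ s) ∨ ((¬m) ∧ a).

((~m) & s) | ((~m) & a)


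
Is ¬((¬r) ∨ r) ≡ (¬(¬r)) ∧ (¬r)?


Compare truth tables:
r | φ | ψ
---------
F | F | F
T | F | F
The columns φ and ψ agree on every row.

Yes, they are logically equivalent.


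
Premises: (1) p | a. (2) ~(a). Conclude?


Disjunctive syllogism: from (P ∨ Q) and ¬P, infer Q.
One disjunct, 'a', is ruled out; the other must hold.

p


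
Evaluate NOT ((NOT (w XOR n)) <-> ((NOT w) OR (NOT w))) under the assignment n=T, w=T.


Substitute n=T, w=T:
w XOR n = T XOR T = F
NOT (w XOR n) = T
NOT w = F
NOT w = F
(NOT w) OR (NOT w) = F OR F = F
(NOT (w XOR n)) <-> ((NOT w) OR (NOT w)) = T <-> F = F
NOT ((NOT (w XOR n)) <-> ((NOT w) OR (NOT w))) = T

T


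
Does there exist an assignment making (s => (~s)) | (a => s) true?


Search for a satisfying assignment over {a, s}.
Try a=False, s=False: the formula evaluates to True.
A satisfying assignment exists.

Satisfiable.


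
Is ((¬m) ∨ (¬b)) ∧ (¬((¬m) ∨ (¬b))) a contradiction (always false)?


Truth table over {b, m}:
b | m | φ
---------
F | F | F
T | F | F
F | T | F
T | T | F
Every row is false.

Yes, it is a contradiction.


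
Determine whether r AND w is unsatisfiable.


Truth table over {r, w}:
r | w | φ
---------
F | F | F
T | F | F
F | T | F
T | T | T
Satisfying assignment at row 4: r=T, w=T gives T.

No, it is not a contradiction.


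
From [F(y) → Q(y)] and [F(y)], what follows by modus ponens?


Modus ponens: from (P → Q) and P, infer Q.
P = 'F(y)' is asserted, and P → Q holds, so Q follows.

Q(y).


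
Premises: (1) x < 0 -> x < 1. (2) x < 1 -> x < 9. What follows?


Hypothetical syllogism: from (P → Q) and (Q → R), infer (P → R).
Chain the two implications through the shared middle term 'x < 1'.

x < 0 -> x < 9


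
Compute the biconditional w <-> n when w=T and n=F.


Biconditional is true when both operands have the same truth value.
Substitute: w=T, n=F.
T <-> F evaluates to F.

F


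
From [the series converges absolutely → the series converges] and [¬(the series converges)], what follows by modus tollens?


Modus tollens: from (P → Q) and ¬Q, infer ¬P.
Q = 'the series converges' is denied; since P → Q, P must also fail.

Not (the series converges absolutely).


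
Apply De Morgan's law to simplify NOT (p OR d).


De Morgan: the negation of a disjunction is the conjunction of the negations.
Distribute NOT across OR, flipping it to AND, and negate each literal.

(NOT p) AND (NOT d)


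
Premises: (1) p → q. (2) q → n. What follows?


Hypothetical syllogism: from (P → Q) and (Q → R), infer (P → R).
Chain the two implications through the shared middle term 'q'.

p → n


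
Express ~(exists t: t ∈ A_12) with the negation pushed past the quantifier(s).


¬(forall x: φ) = exists x: ¬φ, and ¬(exists x: φ) = forall x: ¬φ.
Apply to the existential statement.

forall t: ~(t ∈ A_12)


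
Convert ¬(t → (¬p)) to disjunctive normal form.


Step 1: Rewrite implication then negate: ¬(¬t ∨ (¬p)) = t ∧ ¬(¬p).
Step 2: Eliminate any double negations (¬¬X = X).

t ∧ p


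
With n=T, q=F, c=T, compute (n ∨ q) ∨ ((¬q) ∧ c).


Substitute n=T, q=F, c=T:
n ∨ q = T ∨ F = T
¬q = T
(¬q) ∧ c = T ∧ T = T
(n ∨ q) ∨ ((¬q) ∧ c) = T ∨ T = T

T


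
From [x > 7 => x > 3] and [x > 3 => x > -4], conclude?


Hypothetical syllogism: from (P → Q) and (Q → R), infer (P → R).
Chain the two implications through the shared middle term 'x > 3'.

x > 7 => x > -4


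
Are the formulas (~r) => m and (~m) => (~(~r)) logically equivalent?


Compare truth tables:
m | r | φ | ψ
-------------
False | False | False | False
True | False | True | True
False | True | True | True
True | True | True | True
The columns φ and ψ agree on every row.

Yes, they are logically equivalent.


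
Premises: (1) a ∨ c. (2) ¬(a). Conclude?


Disjunctive syllogism: from (P ∨ Q) and ¬P, infer Q.
One disjunct, 'a', is ruled out; the other must hold.

c


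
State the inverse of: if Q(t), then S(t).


The inverse of (P → Q) is (¬P → ¬Q). It is equivalent to the converse, not to the original.
Here P = 'Q(t)' and Q = 'S(t)'.

If not (Q(t)), then not (S(t)).


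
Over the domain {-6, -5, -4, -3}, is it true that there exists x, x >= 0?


Evaluate the predicate on each element: -6:F, -5:F, -4:F, -3:F.
No element satisfies the predicate.

F


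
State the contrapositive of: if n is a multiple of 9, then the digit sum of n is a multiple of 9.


The contrapositive of (P → Q) is (¬Q → ¬P); it is logically equivalent to the original.
Here P = 'n is a multiple of 9' and Q = 'the digit sum of n is a multiple of 9'.

If not (the digit sum of n is a multiple of 9), then not (n is a multiple of 9).


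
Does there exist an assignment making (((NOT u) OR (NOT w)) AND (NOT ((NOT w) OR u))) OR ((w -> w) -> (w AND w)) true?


Search for a satisfying assignment over {u, w}.
Try u=F, w=T: the formula evaluates to T.
A satisfying assignment exists.

Satisfiable.


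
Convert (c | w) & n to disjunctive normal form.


Step 1: Distribute ∧ over ∨: (c ∨ w) ∧ n = (c ∧ n) ∨ (w ∧ n).

(c & n) | (w & n)


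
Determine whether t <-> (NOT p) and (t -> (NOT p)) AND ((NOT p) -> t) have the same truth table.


Compare truth tables:
p | t | φ | ψ
-------------
F | F | F | F
T | F | T | T
F | T | T | T
T | T | F | F
The columns φ and ψ agree on every row.

Yes, they are logically equivalent.


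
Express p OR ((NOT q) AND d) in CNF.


Step 1: Distribute ∨ over ∧: p ∨ ((¬q) ∧ d) = (p ∨ (¬q)) ∧ (p ∨ d).

(p OR (NOT q)) AND (p OR d)


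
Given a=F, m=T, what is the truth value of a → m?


Implication is false only when antecedent is true and consequent is false.
Substitute: a=F, m=T.
F → T evaluates to T.

T


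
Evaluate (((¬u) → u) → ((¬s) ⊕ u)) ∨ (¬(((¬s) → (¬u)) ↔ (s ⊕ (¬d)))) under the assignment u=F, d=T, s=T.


Substitute u=F, d=T, s=T:
… (earlier sub-steps elided)
(¬s) ⊕ u = F ⊕ F = F
((¬u) → u) → ((¬s) ⊕ u) = F → F = T
¬s = F
¬u = T
(¬s) → (¬u) = F → T = T
¬d = F
s ⊕ (¬d) = T ⊕ F = T
((¬s) → (¬u)) ↔ (s ⊕ (¬d)) = T ↔ T = T
¬(((¬s) → (¬u)) ↔ (s ⊕ (¬d))) = F
(((¬u) → u) → ((¬s) ⊕ u)) ∨ (¬(((¬s) → (¬u)) ↔ (s ⊕ (¬d)))) = T ∨ F = T

T


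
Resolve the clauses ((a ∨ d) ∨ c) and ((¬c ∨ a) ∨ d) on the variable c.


The clauses contain complementary literals c and ¬c.
Resolution eliminates this pair and disjoins the remaining literals (merging duplicates).

(a ∨ d)


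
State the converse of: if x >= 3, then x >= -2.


The converse of (P → Q) is (Q → P). It is not in general equivalent to the original.
Here P = 'x >= 3' and Q = 'x >= -2'.

If x >= -2, then x >= 3.


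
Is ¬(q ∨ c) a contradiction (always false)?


Truth table over {c, q}:
c | q | φ
---------
F | F | T
T | F | F
F | T | F
T | T | F
Satisfying assignment at row 1: c=F, q=F gives T.

No, it is not a contradiction.


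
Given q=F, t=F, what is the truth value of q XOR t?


Exclusive or is true when exactly one operand is true.
Substitute: q=F, t=F.
F XOR F evaluates to F.

F


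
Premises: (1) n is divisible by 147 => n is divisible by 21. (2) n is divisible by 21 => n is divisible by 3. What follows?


Hypothetical syllogism: from (P → Q) and (Q → R), infer (P → R).
Chain the two implications through the shared middle term 'n is divisible by 21'.

n is divisible by 147 => n is divisible by 3


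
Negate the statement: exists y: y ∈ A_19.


¬(forall x: φ) = exists x: ¬φ, and ¬(exists x: φ) = forall x: ¬φ.
Apply to the existential statement.

forall y: ~(y ∈ A_19)


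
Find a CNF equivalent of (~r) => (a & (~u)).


Step 1: Rewrite (¬r) → (a ∧ (¬u)) as ¬(¬r) ∨ (a ∧ (¬u)).
Step 2: Distribute ∨ over ∧.
Step 3: Eliminate any double negations (¬¬X = X).

(r | a) & (r | (~u))


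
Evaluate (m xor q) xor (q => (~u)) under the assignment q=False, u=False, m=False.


Substitute q=False, u=False, m=False:
m xor q = False xor False = False
~u = True
q => (~u) = False => True = True
(m xor q) xor (q => (~u)) = False xor True = True

True


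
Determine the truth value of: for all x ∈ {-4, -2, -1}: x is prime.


Evaluate the predicate on each element: -4:F, -2:F, -1:F.
Counterexample x = -4 fails the predicate.

F


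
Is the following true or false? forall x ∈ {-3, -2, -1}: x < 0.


Evaluate the predicate on each element: -3:True, -2:True, -1:True.
Every element satisfies the predicate.

True


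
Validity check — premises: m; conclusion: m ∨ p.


This matches the form of disjunction introduction: the conclusion follows in every model of the premises.

Valid.


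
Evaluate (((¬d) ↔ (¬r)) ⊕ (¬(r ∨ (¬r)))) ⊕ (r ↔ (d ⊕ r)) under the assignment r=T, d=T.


Substitute r=T, d=T:
¬d = F
¬r = F
(¬d) ↔ (¬r) = F ↔ F = T
¬r = F
r ∨ (¬r) = T ∨ F = T
¬(r ∨ (¬r)) = F
((¬d) ↔ (¬r)) ⊕ (¬(r ∨ (¬r))) = T ⊕ F = T
d ⊕ r = T ⊕ T = F
r ↔ (d ⊕ r) = T ↔ F = F
(((¬d) ↔ (¬r)) ⊕ (¬(r ∨ (¬r)))) ⊕ (r ↔ (d ⊕ r)) = T ⊕ F = T

T


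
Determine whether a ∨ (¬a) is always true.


Build the truth table over {a}:
a | φ
-----
F | T
T | T
Every row evaluates to true.

Yes, it is a tautology.
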